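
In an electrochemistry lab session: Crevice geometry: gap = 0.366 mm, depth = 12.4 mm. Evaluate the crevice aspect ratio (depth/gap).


Aspect ratio = depth / gap
Ratio = 12.4 / 0.366 = 33.9

33.9


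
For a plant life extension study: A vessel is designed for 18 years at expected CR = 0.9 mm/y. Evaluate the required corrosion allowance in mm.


Corrosion allowance = CR × design life
CA = 0.9 * 18 = 16.2 mm

16.2 mm


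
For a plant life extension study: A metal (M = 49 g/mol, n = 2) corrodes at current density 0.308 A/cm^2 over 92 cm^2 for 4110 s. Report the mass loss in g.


Apply Faraday's law: m = i*A*t*M / (n*F)
Total charge passed Q = i*A*t = 0.308*92*4110 = 116460.96 C
m = Q*M/(n*F) = 116460.96*49/(2*96485) = 29.5724 g

29.5724 g


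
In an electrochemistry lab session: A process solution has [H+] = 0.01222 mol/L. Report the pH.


pH = −log10[H+]
pH = −log10(0.01222) = 1.91

1.91


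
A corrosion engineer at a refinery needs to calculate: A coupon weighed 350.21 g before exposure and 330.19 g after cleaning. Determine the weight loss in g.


Weight loss = initial − final
WL = 350.21 − 330.19 = 20.02 g

20.02 g


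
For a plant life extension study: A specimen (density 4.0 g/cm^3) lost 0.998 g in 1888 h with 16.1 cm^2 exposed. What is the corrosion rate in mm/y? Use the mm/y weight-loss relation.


Apply the mm/y weight-loss relation: CR = 87600 * W / (D * A * T)
Numerator: 87600 * 0.998 = 87424.8
Denominator: 4.0 * 16.1 * 1888 = 121587.2
CR = 87424.8 / 121587.2 = 0.71903 mm/y

0.71903 mm/y


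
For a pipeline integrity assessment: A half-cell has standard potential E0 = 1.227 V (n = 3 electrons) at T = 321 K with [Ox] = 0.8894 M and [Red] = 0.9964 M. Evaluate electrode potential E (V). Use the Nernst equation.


Apply the Nernst equation: E = E0 + (RT/nF)*ln([Ox]/[Red])
Step 1: RT/nF = 8.314*321/(3*96485) = 0.00922007 V
Step 2: [Ox]/[Red] = 0.8894/0.9964 = 0.892613
Step 3: ln(0.892613) = -0.113602
Step 4: correction = 0.00922007 * -0.113602 = -0.001 V
E = 1.227 + -0.001 = 1.226 V

1.226 V


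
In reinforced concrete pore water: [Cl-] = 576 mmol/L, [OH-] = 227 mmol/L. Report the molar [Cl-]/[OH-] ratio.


Threshold parameter = [Cl-] / [OH-] (molar basis; both in mmol/L, so units cancel)
Ratio = 576 / 227 = 2.54

2.54


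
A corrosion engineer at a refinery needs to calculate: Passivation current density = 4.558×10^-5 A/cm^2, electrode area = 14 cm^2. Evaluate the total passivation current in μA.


I = i_pass * A, then convert A → μA (×10^6)
I = 4.558×10^-5 * 14 * 10^6 = 638.12 μA

638.12 μA


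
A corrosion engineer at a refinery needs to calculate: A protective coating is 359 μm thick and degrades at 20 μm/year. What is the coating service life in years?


Service life = thickness / degradation rate
Life = 359 / 20 = 18.0 years

18.0 years


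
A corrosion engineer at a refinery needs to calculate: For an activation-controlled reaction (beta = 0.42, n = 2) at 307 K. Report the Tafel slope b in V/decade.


Apply the Tafel slope relation: b = 2.303*R*T/(beta*n*F)
Numerator: 2.303 * 8.314 * 307 = 5878.17
Denominator: 0.42 * 2 * 96485 = 81047.4
b = 5878.17 / 81047.4 = 0.073 V/decade

0.073 V/decade


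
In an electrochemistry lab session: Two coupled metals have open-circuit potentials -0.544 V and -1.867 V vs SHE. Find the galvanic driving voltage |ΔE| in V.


Driving voltage is the absolute potential difference.
|ΔE| = |-0.544 − (-1.867)| = 1.323 V

1.323 V


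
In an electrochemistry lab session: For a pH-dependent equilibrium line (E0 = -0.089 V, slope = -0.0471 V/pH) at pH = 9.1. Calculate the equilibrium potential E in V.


Apply the Pourbaix line equation: E = E0 + slope*pH
E = -0.089 + (-0.0471)*9.1 = -0.089 + (-0.42861) = -0.51761 V
Rounded to 4 decimal places: E = -0.5176 V

-0.5176 V


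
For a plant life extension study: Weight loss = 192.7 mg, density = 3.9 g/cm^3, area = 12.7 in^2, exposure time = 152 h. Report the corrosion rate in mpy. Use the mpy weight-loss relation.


Apply the mpy weight-loss relation: CR = 534 * W / (D * A * T)
Numerator: 534 * 192.7 = 102901.8
Denominator: 3.9 * 12.7 * 152 = 7528.56
CR = 102901.8 / 7528.56 = 13.6682 mpy

13.6682 mpy


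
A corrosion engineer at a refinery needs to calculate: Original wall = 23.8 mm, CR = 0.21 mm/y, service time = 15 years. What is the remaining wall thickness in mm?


Remaining wall = original − CR × time
t = 23.8 − 0.21*15 = 23.8 − 3.15 = 20.65 mm

20.65 mm


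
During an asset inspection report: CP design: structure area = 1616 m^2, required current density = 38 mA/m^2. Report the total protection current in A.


I = area * current density, then convert mA → A (÷1000)
I = 1616 * 38 / 1000 = 61.41 A

61.41 A


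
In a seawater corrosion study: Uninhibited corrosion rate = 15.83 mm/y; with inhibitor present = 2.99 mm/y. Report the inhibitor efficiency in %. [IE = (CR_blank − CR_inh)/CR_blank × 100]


Apply the inhibitor-efficiency definition: IE = (CR_blank − CR_inh)/CR_blank × 100
IE = (15.83 − 2.99) / 15.83 × 100
IE = 12.84 / 15.83 × 100 = 81.1 %

81.1 %


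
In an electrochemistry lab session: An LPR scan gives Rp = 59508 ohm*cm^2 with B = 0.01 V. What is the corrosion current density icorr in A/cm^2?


Apply the Stern-Geary relation: icorr = B / Rp
icorr = 0.01 / 59508 = 1.68×10^-7 A/cm^2

1.68×10^-7 A/cm^2


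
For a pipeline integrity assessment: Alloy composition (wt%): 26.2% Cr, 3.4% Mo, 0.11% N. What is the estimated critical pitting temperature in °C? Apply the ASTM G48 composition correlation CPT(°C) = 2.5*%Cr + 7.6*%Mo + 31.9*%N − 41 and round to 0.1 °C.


Apply the ASTM G48 empirical CPT estimate: CPT(°C) = 2.5*%Cr + 7.6*%Mo + 31.9*%N − 41
2.5*26.2 = 65.5; 7.6*3.4 = 25.84; 31.9*0.11 = 3.509
CPT = 65.5 + 25.84 + 3.509 − 41 = 53.849 °C
Rounded to 0.1 °C: CPT ≈ 53.8 °C

53.8 °C


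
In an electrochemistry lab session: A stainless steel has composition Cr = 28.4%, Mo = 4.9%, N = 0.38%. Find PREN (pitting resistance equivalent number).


Apply the PREN formula: PREN = Cr + 3.3*Mo + 16*N
PREN = 28.4 + 3.3*4.9 + 16*0.38
PREN = 28.4 + 16.17 + 6.08 = 50.65

50.65


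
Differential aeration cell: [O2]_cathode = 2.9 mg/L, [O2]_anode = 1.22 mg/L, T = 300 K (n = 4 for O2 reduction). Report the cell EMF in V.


Apply the Nernst concentration-cell relation: E = (RT/nF)*ln(C_cathode/C_anode)
RT/nF = 8.314*300/(4*96485) = 0.00646266 V
ln(2.9/1.22) = 0.86586
E = 0.00646266 * 0.86586 = 0.0056 V

0.0056 V


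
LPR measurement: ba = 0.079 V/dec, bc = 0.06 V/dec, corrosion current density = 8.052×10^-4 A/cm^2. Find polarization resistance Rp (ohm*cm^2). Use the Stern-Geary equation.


Apply the Stern-Geary equation: Rp = ba*bc / (2.303*icorr*(ba+bc))
ba*bc = 0.079*0.06 = 0.00474
ba+bc = 0.139; 2.303*icorr*(ba+bc) = 2.303*8.052×10^-4*0.139 = 2.5775821×10^-4
Rp = 0.00474 / 2.5775821×10^-4 = 18.39 ohm*cm^2

18.39 ohm*cm^2


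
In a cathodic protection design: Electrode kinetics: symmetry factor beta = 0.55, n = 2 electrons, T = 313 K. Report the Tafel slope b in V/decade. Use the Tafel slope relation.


Apply the Tafel slope relation: b = 2.303*R*T/(beta*n*F)
Numerator: 2.303 * 8.314 * 313 = 5993.06
Denominator: 0.55 * 2 * 96485 = 106133.5
b = 5993.06 / 106133.5 = 0.056 V/decade

0.056 V/decade


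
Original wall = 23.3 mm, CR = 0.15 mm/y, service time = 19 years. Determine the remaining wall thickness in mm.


Remaining wall = original − CR × time
t = 23.3 − 0.15*19 = 23.3 − 2.85 = 20.45 mm

20.45 mm


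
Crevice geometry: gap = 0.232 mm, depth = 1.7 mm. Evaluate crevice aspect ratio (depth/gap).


Aspect ratio = depth / gap
Ratio = 1.7 / 0.232 = 7.3

7.3


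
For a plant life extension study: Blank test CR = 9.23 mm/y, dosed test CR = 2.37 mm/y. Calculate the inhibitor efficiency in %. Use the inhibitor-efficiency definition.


Apply the inhibitor-efficiency definition: IE = (CR_blank − CR_inh)/CR_blank × 100
IE = (9.23 − 2.37) / 9.23 × 100
IE = 6.86 / 9.23 × 100 = 74.3 %

74.3 %


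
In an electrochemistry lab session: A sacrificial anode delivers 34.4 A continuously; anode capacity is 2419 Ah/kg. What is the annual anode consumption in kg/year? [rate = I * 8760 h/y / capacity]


Annual consumption = current * hours per year / capacity
Rate = 34.4 * 8760 / 2419 = 124.6 kg/year

124.6 kg/year


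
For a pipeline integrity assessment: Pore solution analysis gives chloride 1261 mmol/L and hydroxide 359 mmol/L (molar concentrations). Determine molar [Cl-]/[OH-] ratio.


Threshold parameter = [Cl-] / [OH-] (molar basis; both in mmol/L, so units cancel)
Ratio = 1261 / 359 = 3.51

3.51


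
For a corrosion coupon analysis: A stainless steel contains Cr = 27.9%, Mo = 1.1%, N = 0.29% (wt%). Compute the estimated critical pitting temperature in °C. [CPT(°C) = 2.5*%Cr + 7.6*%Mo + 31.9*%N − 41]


Apply the ASTM G48 empirical CPT estimate: CPT(°C) = 2.5*%Cr + 7.6*%Mo + 31.9*%N − 41
2.5*27.9 = 69.75; 7.6*1.1 = 8.36; 31.9*0.29 = 9.251
CPT = 69.75 + 8.36 + 9.251 − 41 = 46.361 °C
Rounded to 0.1 °C: CPT ≈ 46.4 °C

46.4 °C


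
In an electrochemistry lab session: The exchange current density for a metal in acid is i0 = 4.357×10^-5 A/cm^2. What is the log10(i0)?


i0 = 4.357×10^-5 A/cm^2
log10(i0) = -4.361

-4.361


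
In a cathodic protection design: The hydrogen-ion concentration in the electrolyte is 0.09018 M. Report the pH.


pH = −log10[H+]
pH = −log10(0.09018) = 1.04

1.04


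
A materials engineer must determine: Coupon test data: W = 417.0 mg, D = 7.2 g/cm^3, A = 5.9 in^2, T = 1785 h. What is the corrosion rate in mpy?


Apply the mpy weight-loss relation: CR = 534 * W / (D * A * T)
Numerator: 534 * 417.0 = 222678.0
Denominator: 7.2 * 5.9 * 1785 = 75826.8
CR = 222678.0 / 75826.8 = 2.93667 mpy

2.93667 mpy


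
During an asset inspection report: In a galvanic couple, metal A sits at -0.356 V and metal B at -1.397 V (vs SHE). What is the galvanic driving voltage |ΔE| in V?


Driving voltage is the absolute potential difference.
|ΔE| = |-0.356 − (-1.397)| = 1.041 V

1.041 V


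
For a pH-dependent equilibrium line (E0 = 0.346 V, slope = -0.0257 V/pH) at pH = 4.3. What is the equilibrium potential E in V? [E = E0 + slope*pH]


Apply the Pourbaix line equation: E = E0 + slope*pH
E = 0.346 + (-0.0257)*4.3 = 0.346 + (-0.11051) = 0.23549 V
Rounded to 4 decimal places: E = 0.2355 V

0.2355 V


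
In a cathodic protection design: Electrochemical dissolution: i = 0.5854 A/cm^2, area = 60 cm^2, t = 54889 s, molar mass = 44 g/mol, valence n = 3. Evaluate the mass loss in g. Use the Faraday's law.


Apply Faraday's law: m = i*A*t*M / (n*F)
Total charge passed Q = i*A*t = 0.5854*60*54889 = 1927921.236 C
m = Q*M/(n*F) = 1927921.236*44/(3*96485) = 293.06294 g

293.06294 g


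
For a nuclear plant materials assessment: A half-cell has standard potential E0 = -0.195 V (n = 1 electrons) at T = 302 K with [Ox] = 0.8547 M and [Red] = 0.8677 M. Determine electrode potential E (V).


Apply the Nernst equation: E = E0 + (RT/nF)*ln([Ox]/[Red])
Step 1: RT/nF = 8.314*302/(1*96485) = 0.02602299 V
Step 2: [Ox]/[Red] = 0.8547/0.8677 = 0.985018
Step 3: ln(0.985018) = -0.015095
Step 4: correction = 0.02602299 * -0.015095 = -0.0004 V
E = -0.195 + -0.0004 = -0.1954 V

-0.1954 V


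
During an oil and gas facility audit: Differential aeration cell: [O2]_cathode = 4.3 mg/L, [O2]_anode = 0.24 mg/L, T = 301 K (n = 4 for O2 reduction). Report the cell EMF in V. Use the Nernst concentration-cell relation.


Apply the Nernst concentration-cell relation: E = (RT/nF)*ln(C_cathode/C_anode)
RT/nF = 8.314*301/(4*96485) = 0.0064842 V
ln(4.3/0.24) = 2.88573
E = 0.0064842 * 2.88573 = 0.01871 V

0.01871 V


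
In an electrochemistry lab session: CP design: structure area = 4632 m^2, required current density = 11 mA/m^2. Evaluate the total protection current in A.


I = area * current density, then convert mA → A (÷1000)
I = 4632 * 11 / 1000 = 50.95 A

50.95 A


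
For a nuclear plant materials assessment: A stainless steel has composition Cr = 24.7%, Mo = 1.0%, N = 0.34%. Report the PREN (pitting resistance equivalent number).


Apply the PREN formula: PREN = Cr + 3.3*Mo + 16*N
PREN = 24.7 + 3.3*1.0 + 16*0.34
PREN = 24.7 + 3.3 + 5.44 = 33.44

33.44


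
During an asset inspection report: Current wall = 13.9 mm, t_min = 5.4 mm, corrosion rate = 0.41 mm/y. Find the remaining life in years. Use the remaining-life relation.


Apply the remaining-life relation: RL = (t_current − t_min) / CR
RL = (13.9 − 5.4) / 0.41 = 8.5 / 0.41 = 20.7 years

20.7 years


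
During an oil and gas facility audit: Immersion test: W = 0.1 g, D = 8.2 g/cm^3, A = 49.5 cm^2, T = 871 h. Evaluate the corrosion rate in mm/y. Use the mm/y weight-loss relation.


Apply the mm/y weight-loss relation: CR = 87600 * W / (D * A * T)
Numerator: 87600 * 0.1 = 8760.0
Denominator: 8.2 * 49.5 * 871 = 353538.9
CR = 8760.0 / 353538.9 = 0.0248 mm/y

0.0248 mm/y


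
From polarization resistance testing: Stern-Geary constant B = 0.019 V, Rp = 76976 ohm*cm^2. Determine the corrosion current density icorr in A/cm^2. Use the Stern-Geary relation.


Apply the Stern-Geary relation: icorr = B / Rp
icorr = 0.019 / 76976 = 2.468×10^-7 A/cm^2

2.468×10^-7 A/cm^2


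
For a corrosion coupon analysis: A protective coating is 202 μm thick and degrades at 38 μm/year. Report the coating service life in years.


Service life = thickness / degradation rate
Life = 202 / 38 = 5.3 years

5.3 years


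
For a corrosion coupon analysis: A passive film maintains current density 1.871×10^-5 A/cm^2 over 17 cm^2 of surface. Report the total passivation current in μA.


I = i_pass * A, then convert A → μA (×10^6)
I = 1.871×10^-5 * 17 * 10^6 = 318.07 μA

318.07 μA


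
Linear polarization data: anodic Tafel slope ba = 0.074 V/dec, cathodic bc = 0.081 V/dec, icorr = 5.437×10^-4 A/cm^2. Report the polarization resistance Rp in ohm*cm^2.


Apply the Stern-Geary equation: Rp = ba*bc / (2.303*icorr*(ba+bc))
ba*bc = 0.074*0.081 = 0.005994
ba+bc = 0.155; 2.303*icorr*(ba+bc) = 2.303*5.437×10^-4*0.155 = 1.9408187×10^-4
Rp = 0.005994 / 1.9408187×10^-4 = 30.88 ohm*cm^2

30.88 ohm*cm^2


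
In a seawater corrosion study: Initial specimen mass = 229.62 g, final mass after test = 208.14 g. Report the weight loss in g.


Weight loss = initial − final
WL = 229.62 − 208.14 = 21.48 g

21.48 g


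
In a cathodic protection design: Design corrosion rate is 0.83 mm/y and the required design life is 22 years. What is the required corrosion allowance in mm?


Corrosion allowance = CR × design life
CA = 0.83 * 22 = 18.26 mm

18.26 mm


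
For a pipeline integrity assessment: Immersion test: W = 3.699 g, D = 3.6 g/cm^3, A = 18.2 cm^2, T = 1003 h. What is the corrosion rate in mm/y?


Apply the mm/y weight-loss relation: CR = 87600 * W / (D * A * T)
Numerator: 87600 * 3.699 = 324032.4
Denominator: 3.6 * 18.2 * 1003 = 65716.56
CR = 324032.4 / 65716.56 = 4.9308 mm/y

4.9308 mm/y


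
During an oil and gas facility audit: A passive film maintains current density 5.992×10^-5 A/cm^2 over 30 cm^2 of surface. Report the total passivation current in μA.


I = i_pass * A, then convert A → μA (×10^6)
I = 5.992×10^-5 * 30 * 10^6 = 1797.6 μA

1797.6 μA


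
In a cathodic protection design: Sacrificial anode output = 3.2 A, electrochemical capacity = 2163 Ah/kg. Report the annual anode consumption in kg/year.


Annual consumption = current * hours per year / capacity
Rate = 3.2 * 8760 / 2163 = 13.0 kg/year

13.0 kg/year


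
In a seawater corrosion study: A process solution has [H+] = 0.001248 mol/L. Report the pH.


pH = −log10[H+]
pH = −log10(0.001248) = 2.9

2.9


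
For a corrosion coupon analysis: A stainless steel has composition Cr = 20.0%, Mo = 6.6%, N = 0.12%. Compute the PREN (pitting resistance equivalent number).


Apply the PREN formula: PREN = Cr + 3.3*Mo + 16*N
PREN = 20.0 + 3.3*6.6 + 16*0.12
PREN = 20.0 + 21.78 + 1.92 = 43.7

43.7


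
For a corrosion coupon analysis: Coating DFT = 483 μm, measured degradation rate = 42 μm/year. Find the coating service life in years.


Service life = thickness / degradation rate
Life = 483 / 42 = 11.5 years

11.5 years


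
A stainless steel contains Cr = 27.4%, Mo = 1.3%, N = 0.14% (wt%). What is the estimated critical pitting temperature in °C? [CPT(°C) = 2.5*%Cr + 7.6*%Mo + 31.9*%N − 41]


Apply the ASTM G48 empirical CPT estimate: CPT(°C) = 2.5*%Cr + 7.6*%Mo + 31.9*%N − 41
2.5*27.4 = 68.5; 7.6*1.3 = 9.88; 31.9*0.14 = 4.466
CPT = 68.5 + 9.88 + 4.466 − 41 = 41.846 °C
Rounded to 0.1 °C: CPT ≈ 41.8 °C

41.8 °C


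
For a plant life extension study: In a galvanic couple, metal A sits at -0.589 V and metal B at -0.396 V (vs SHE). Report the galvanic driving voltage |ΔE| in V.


Driving voltage is the absolute potential difference.
|ΔE| = |-0.589 − (-0.396)| = 0.193 V

0.193 V


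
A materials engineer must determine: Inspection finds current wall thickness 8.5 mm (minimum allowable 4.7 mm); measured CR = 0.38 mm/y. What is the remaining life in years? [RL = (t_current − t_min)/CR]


Apply the remaining-life relation: RL = (t_current − t_min) / CR
RL = (8.5 − 4.7) / 0.38 = 3.8 / 0.38 = 10.0 years

10.0 years


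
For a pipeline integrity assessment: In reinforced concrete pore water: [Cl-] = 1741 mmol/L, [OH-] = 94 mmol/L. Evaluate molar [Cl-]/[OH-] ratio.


Threshold parameter = [Cl-] / [OH-] (molar basis; both in mmol/L, so units cancel)
Ratio = 1741 / 94 = 18.52

18.52


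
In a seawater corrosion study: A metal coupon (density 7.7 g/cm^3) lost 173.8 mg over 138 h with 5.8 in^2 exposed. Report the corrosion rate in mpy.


Apply the mpy weight-loss relation: CR = 534 * W / (D * A * T)
Numerator: 534 * 173.8 = 92809.2
Denominator: 7.7 * 5.8 * 138 = 6163.08
CR = 92809.2 / 6163.08 = 15.059 mpy

15.059 mpy


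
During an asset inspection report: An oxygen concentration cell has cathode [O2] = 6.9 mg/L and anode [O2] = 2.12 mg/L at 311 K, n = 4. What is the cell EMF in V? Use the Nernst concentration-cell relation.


Apply the Nernst concentration-cell relation: E = (RT/nF)*ln(C_cathode/C_anode)
RT/nF = 8.314*311/(4*96485) = 0.00669963 V
ln(6.9/2.12) = 1.18011
E = 0.00669963 * 1.18011 = 0.00791 V

0.00791 V


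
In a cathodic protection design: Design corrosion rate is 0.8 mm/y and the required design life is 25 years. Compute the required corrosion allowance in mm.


Corrosion allowance = CR × design life
CA = 0.8 * 25 = 20.0 mm

20.0 mm


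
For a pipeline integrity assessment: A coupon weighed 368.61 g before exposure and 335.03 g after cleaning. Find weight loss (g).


Weight loss = initial − final
WL = 368.61 − 335.03 = 33.58 g

33.58 g


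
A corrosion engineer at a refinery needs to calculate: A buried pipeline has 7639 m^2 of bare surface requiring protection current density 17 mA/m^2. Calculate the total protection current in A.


I = area * current density, then convert mA → A (÷1000)
I = 7639 * 17 / 1000 = 129.86 A

129.86 A


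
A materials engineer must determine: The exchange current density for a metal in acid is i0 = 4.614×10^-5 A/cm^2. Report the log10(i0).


i0 = 4.614×10^-5 A/cm^2
log10(i0) = -4.336

-4.336


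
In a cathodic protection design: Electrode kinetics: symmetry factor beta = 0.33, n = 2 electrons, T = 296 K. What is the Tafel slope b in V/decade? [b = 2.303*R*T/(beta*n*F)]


Apply the Tafel slope relation: b = 2.303*R*T/(beta*n*F)
Numerator: 2.303 * 8.314 * 296 = 5667.55
Denominator: 0.33 * 2 * 96485 = 63680.1
b = 5667.55 / 63680.1 = 0.089 V/decade

0.089 V/decade


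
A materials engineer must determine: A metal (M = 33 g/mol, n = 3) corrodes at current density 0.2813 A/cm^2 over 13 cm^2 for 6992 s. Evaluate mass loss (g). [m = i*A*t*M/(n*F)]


Apply Faraday's law: m = i*A*t*M / (n*F)
Total charge passed Q = i*A*t = 0.2813*13*6992 = 25569.0448 C
m = Q*M/(n*F) = 25569.0448*33/(3*96485) = 2.9151 g

2.9151 g


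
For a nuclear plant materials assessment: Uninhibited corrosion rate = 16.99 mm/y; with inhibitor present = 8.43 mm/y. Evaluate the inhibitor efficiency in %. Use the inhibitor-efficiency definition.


Apply the inhibitor-efficiency definition: IE = (CR_blank − CR_inh)/CR_blank × 100
IE = (16.99 − 8.43) / 16.99 × 100
IE = 8.56 / 16.99 × 100 = 50.4 %

50.4 %


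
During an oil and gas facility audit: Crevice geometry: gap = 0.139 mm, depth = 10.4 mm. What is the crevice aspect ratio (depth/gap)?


Aspect ratio = depth / gap
Ratio = 10.4 / 0.139 = 74.8

74.8


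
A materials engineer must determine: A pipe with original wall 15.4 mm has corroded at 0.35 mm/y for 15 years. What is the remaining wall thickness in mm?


Remaining wall = original − CR × time
t = 15.4 − 0.35*15 = 15.4 − 5.25 = 10.15 mm

10.15 mm


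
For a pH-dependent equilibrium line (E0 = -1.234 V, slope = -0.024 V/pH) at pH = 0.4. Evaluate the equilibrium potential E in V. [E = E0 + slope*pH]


Apply the Pourbaix line equation: E = E0 + slope*pH
E = -1.234 + (-0.024)*0.4 = -1.234 + (-0.0096) = -1.2436 V
Rounded to 3 decimal places: E = -1.244 V

-1.244 V


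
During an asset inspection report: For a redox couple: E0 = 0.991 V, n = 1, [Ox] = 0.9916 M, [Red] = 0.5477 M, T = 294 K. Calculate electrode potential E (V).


Apply the Nernst equation: E = E0 + (RT/nF)*ln([Ox]/[Red])
Step 1: RT/nF = 8.314*294/(1*96485) = 0.02533364 V
Step 2: [Ox]/[Red] = 0.9916/0.5477 = 1.81048
Step 3: ln(1.81048) = 0.593592
Step 4: correction = 0.02533364 * 0.593592 = 0.015 V
E = 0.991 + 0.015 = 1.006 V

1.006 V


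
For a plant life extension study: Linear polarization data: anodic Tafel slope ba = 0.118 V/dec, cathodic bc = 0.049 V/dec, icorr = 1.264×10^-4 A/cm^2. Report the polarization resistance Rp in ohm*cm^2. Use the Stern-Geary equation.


Apply the Stern-Geary equation: Rp = ba*bc / (2.303*icorr*(ba+bc))
ba*bc = 0.118*0.049 = 0.005782
ba+bc = 0.167; 2.303*icorr*(ba+bc) = 2.303*1.264×10^-4*0.167 = 4.8613566×10^-5
Rp = 0.005782 / 4.8613566×10^-5 = 118.94 ohm*cm^2

118.94 ohm*cm^2


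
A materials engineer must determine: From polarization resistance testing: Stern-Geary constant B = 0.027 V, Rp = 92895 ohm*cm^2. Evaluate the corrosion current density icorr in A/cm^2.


Apply the Stern-Geary relation: icorr = B / Rp
icorr = 0.027 / 92895 = 2.907×10^-7 A/cm^2

2.907×10^-7 A/cm^2


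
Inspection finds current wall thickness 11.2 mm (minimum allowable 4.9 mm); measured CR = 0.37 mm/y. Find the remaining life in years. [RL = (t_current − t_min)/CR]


Apply the remaining-life relation: RL = (t_current − t_min) / CR
RL = (11.2 − 4.9) / 0.37 = 6.3 / 0.37 = 17.0 years

17.0 years


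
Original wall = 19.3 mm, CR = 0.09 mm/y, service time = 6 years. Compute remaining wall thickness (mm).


Remaining wall = original − CR × time
t = 19.3 − 0.09*6 = 19.3 − 0.54 = 18.76 mm

18.76 mm


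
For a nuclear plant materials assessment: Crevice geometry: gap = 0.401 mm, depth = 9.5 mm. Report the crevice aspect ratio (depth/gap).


Aspect ratio = depth / gap
Ratio = 9.5 / 0.401 = 23.7

23.7


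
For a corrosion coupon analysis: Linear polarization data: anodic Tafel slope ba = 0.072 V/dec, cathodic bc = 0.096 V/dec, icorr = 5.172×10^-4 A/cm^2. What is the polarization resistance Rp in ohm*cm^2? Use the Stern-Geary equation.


Apply the Stern-Geary equation: Rp = ba*bc / (2.303*icorr*(ba+bc))
ba*bc = 0.072*0.096 = 0.006912
ba+bc = 0.168; 2.303*icorr*(ba+bc) = 2.303*5.172×10^-4*0.168 = 2.0010675×10^-4
Rp = 0.006912 / 2.0010675×10^-4 = 34.5 ohm*cm^2

34.5 ohm*cm^2


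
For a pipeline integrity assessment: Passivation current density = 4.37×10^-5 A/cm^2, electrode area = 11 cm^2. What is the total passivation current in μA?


I = i_pass * A, then convert A → μA (×10^6)
I = 4.37×10^-5 * 11 * 10^6 = 480.7 μA

480.7 μA


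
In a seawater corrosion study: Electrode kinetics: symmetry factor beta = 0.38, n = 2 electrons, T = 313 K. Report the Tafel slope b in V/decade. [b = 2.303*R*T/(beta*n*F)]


Apply the Tafel slope relation: b = 2.303*R*T/(beta*n*F)
Numerator: 2.303 * 8.314 * 313 = 5993.06
Denominator: 0.38 * 2 * 96485 = 73328.6
b = 5993.06 / 73328.6 = 0.0817 V/decade

0.0817 V/decade


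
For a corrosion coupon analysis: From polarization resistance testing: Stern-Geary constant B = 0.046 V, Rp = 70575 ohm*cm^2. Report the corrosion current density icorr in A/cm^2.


Apply the Stern-Geary relation: icorr = B / Rp
icorr = 0.046 / 70575 = 6.518×10^-7 A/cm^2

6.518×10^-7 A/cm^2


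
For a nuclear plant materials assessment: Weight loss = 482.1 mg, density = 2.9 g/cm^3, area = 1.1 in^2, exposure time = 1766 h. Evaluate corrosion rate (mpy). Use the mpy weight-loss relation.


Apply the mpy weight-loss relation: CR = 534 * W / (D * A * T)
Numerator: 534 * 482.1 = 257441.4
Denominator: 2.9 * 1.1 * 1766 = 5633.54
CR = 257441.4 / 5633.54 = 45.698 mpy

45.698 mpy


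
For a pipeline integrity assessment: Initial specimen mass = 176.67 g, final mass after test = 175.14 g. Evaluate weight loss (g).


Weight loss = initial − final
WL = 176.67 − 175.14 = 1.53 g

1.53 g


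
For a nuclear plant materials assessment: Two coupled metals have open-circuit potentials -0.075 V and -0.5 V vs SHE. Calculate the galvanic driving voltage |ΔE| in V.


Driving voltage is the absolute potential difference.
|ΔE| = |-0.075 − (-0.5)| = 0.425 V

0.425 V


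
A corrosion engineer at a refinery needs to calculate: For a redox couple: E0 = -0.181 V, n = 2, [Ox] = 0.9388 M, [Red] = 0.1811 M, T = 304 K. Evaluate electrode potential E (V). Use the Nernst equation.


Apply the Nernst equation: E = E0 + (RT/nF)*ln([Ox]/[Red])
Step 1: RT/nF = 8.314*304/(2*96485) = 0.01309766 V
Step 2: [Ox]/[Red] = 0.9388/0.1811 = 5.183876
Step 3: ln(5.183876) = 1.645553
Step 4: correction = 0.01309766 * 1.645553 = 0.0216 V
E = -0.181 + 0.0216 = -0.1594 V

-0.1594 V


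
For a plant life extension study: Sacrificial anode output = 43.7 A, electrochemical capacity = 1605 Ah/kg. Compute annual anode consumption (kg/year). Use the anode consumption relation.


Annual consumption = current * hours per year / capacity
Rate = 43.7 * 8760 / 1605 = 238.5 kg/year

238.5 kg/year


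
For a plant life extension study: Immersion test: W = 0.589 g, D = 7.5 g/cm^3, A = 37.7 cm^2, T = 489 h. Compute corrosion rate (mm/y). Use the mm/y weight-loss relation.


Apply the mm/y weight-loss relation: CR = 87600 * W / (D * A * T)
Numerator: 87600 * 0.589 = 51596.4
Denominator: 7.5 * 37.7 * 489 = 138264.75
CR = 51596.4 / 138264.75 = 0.37317 mm/y

0.37317 mm/y


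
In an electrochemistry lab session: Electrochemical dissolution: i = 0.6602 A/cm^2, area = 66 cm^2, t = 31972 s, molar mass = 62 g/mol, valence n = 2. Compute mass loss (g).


Apply Faraday's law: m = i*A*t*M / (n*F)
Total charge passed Q = i*A*t = 0.6602*66*31972 = 1393122.3504 C
m = Q*M/(n*F) = 1393122.3504*62/(2*96485) = 447.6011 g

447.6011 g


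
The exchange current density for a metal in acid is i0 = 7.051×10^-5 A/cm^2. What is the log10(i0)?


i0 = 7.051×10^-5 A/cm^2
log10(i0) = -4.152

-4.152


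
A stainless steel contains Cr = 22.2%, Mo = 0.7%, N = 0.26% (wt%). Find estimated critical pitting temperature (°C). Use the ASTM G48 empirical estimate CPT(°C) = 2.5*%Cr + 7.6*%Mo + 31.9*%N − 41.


Apply the ASTM G48 empirical CPT estimate: CPT(°C) = 2.5*%Cr + 7.6*%Mo + 31.9*%N − 41
2.5*22.2 = 55.5; 7.6*0.7 = 5.32; 31.9*0.26 = 8.294
CPT = 55.5 + 5.32 + 8.294 − 41 = 28.114 °C
Rounded to 0.1 °C: CPT ≈ 28.1 °C

28.1 °C


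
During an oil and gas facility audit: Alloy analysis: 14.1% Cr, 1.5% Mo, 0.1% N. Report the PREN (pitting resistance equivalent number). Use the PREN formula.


Apply the PREN formula: PREN = Cr + 3.3*Mo + 16*N
PREN = 14.1 + 3.3*1.5 + 16*0.1
PREN = 14.1 + 4.95 + 1.6 = 20.65

20.65


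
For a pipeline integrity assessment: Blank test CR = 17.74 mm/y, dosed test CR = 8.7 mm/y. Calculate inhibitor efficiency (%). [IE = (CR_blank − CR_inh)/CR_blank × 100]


Apply the inhibitor-efficiency definition: IE = (CR_blank − CR_inh)/CR_blank × 100
IE = (17.74 − 8.7) / 17.74 × 100
IE = 9.04 / 17.74 × 100 = 51.0 %

51.0 %


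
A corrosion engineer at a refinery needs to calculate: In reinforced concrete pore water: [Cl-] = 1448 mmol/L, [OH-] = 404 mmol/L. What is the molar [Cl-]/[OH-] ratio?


Threshold parameter = [Cl-] / [OH-] (molar basis; both in mmol/L, so units cancel)
Ratio = 1448 / 404 = 3.58

3.58


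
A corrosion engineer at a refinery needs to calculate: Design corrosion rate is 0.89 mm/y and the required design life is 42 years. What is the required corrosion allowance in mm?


Corrosion allowance = CR × design life
CA = 0.89 * 42 = 37.38 mm

37.38 mm


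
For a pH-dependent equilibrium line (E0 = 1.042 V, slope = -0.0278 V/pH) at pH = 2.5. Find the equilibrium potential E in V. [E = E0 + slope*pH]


Apply the Pourbaix line equation: E = E0 + slope*pH
E = 1.042 + (-0.0278)*2.5 = 1.042 + (-0.0695) = 0.9725 V
Rounded to 3 decimal places: E = 0.973 V

0.973 V


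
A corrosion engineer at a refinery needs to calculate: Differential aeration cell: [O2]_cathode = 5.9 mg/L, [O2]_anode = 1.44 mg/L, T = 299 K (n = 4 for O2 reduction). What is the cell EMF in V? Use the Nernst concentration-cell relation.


Apply the Nernst concentration-cell relation: E = (RT/nF)*ln(C_cathode/C_anode)
RT/nF = 8.314*299/(4*96485) = 0.00644112 V
ln(5.9/1.44) = 1.41031
E = 0.00644112 * 1.41031 = 0.00908 V

0.00908 V


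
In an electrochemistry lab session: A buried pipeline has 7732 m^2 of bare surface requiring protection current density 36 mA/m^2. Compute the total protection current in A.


I = area * current density, then convert mA → A (÷1000)
I = 7732 * 36 / 1000 = 278.35 A

278.35 A


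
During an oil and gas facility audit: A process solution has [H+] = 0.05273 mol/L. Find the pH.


pH = −log10[H+]
pH = −log10(0.05273) = 1.28

1.28


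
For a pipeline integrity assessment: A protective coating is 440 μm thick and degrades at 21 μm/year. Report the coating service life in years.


Service life = thickness / degradation rate
Life = 440 / 21 = 21.0 years

21.0 years


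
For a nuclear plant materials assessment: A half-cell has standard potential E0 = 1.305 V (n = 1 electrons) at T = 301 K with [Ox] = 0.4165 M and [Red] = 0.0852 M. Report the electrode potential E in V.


Apply the Nernst equation: E = E0 + (RT/nF)*ln([Ox]/[Red])
Step 1: RT/nF = 8.314*301/(1*96485) = 0.02593682 V
Step 2: [Ox]/[Red] = 0.4165/0.0852 = 4.888498
Step 3: ln(4.888498) = 1.586885
Step 4: correction = 0.02593682 * 1.586885 = 0.041 V
E = 1.305 + 0.041 = 1.346 V

1.346 V


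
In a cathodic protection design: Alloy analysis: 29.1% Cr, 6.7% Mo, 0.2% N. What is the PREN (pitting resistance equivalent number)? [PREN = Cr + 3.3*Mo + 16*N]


Apply the PREN formula: PREN = Cr + 3.3*Mo + 16*N
PREN = 29.1 + 3.3*6.7 + 16*0.2
PREN = 29.1 + 22.11 + 3.2 = 54.41

54.41


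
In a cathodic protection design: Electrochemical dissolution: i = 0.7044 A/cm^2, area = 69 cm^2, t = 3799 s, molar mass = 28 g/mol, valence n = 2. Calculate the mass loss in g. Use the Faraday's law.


Apply Faraday's law: m = i*A*t*M / (n*F)
Total charge passed Q = i*A*t = 0.7044*69*3799 = 184645.0764 C
m = Q*M/(n*F) = 184645.0764*28/(2*96485) = 26.7921 g

26.7921 g


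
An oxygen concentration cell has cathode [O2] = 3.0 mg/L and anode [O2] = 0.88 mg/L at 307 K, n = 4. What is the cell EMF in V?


Apply the Nernst concentration-cell relation: E = (RT/nF)*ln(C_cathode/C_anode)
RT/nF = 8.314*307/(4*96485) = 0.00661346 V
ln(3.0/0.88) = 1.22645
E = 0.00661346 * 1.22645 = 0.00811 V

0.00811 V


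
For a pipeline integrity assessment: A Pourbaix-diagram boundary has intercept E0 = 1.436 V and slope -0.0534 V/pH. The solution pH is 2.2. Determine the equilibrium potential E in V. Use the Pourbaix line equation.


Apply the Pourbaix line equation: E = E0 + slope*pH
E = 1.436 + (-0.0534)*2.2 = 1.436 + (-0.11748) = 1.31852 V
Rounded to 4 decimal places: E = 1.3185 V

1.3185 V


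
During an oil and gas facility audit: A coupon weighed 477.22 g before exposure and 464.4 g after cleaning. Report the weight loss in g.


Weight loss = initial − final
WL = 477.22 − 464.4 = 12.82 g

12.82 g


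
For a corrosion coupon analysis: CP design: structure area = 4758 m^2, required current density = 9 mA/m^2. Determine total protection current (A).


I = area * current density, then convert mA → A (÷1000)
I = 4758 * 9 / 1000 = 42.82 A

42.82 A


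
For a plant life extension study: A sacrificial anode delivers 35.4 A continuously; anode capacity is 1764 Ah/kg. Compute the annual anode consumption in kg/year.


Annual consumption = current * hours per year / capacity
Rate = 35.4 * 8760 / 1764 = 175.8 kg/year

175.8 kg/year


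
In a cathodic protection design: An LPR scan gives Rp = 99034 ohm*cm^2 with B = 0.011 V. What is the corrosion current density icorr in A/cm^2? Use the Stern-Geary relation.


Apply the Stern-Geary relation: icorr = B / Rp
icorr = 0.011 / 99034 = 1.111×10^-7 A/cm^2

1.111×10^-7 A/cm^2


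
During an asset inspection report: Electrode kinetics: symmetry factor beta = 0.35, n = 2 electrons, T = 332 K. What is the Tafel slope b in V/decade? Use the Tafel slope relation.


Apply the Tafel slope relation: b = 2.303*R*T/(beta*n*F)
Numerator: 2.303 * 8.314 * 332 = 6356.85
Denominator: 0.35 * 2 * 96485 = 67539.5
b = 6356.85 / 67539.5 = 0.0941 V/decade

0.0941 V/decade


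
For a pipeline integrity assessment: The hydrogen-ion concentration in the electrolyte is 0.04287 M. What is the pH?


pH = −log10[H+]
pH = −log10(0.04287) = 1.37

1.37


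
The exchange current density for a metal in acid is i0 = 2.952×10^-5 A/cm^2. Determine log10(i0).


i0 = 2.952×10^-5 A/cm^2
log10(i0) = -4.53

-4.53


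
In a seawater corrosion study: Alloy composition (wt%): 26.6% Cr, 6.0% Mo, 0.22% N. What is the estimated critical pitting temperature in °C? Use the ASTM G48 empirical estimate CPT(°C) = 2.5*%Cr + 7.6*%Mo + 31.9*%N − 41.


Apply the ASTM G48 empirical CPT estimate: CPT(°C) = 2.5*%Cr + 7.6*%Mo + 31.9*%N − 41
2.5*26.6 = 66.5; 7.6*6.0 = 45.6; 31.9*0.22 = 7.018
CPT = 66.5 + 45.6 + 7.018 − 41 = 78.118 °C
Rounded to 0.1 °C: CPT ≈ 78.1 °C

78.1 °C


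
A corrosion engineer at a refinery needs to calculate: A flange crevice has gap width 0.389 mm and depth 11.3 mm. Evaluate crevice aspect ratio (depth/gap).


Aspect ratio = depth / gap
Ratio = 11.3 / 0.389 = 29.0

29.0


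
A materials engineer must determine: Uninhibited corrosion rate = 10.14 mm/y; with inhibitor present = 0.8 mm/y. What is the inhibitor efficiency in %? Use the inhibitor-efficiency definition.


Apply the inhibitor-efficiency definition: IE = (CR_blank − CR_inh)/CR_blank × 100
IE = (10.14 − 0.8) / 10.14 × 100
IE = 9.34 / 10.14 × 100 = 92.1 %

92.1 %


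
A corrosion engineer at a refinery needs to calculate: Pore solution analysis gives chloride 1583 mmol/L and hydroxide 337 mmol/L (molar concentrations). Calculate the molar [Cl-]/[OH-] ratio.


Threshold parameter = [Cl-] / [OH-] (molar basis; both in mmol/L, so units cancel)
Ratio = 1583 / 337 = 4.7

4.7


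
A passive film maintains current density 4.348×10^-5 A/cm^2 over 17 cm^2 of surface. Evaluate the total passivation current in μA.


I = i_pass * A, then convert A → μA (×10^6)
I = 4.348×10^-5 * 17 * 10^6 = 739.16 μA

739.16 μA


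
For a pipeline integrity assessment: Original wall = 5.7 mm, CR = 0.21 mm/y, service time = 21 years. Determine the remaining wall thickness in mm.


Remaining wall = original − CR × time
t = 5.7 − 0.21*21 = 5.7 − 4.41 = 1.29 mm

1.29 mm


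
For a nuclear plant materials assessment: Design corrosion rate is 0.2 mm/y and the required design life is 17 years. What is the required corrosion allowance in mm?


Corrosion allowance = CR × design life
CA = 0.2 * 17 = 3.4 mm

3.4 mm


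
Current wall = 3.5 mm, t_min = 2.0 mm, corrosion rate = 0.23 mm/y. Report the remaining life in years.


Apply the remaining-life relation: RL = (t_current − t_min) / CR
RL = (3.5 − 2.0) / 0.23 = 1.5 / 0.23 = 6.5 years

6.5 years


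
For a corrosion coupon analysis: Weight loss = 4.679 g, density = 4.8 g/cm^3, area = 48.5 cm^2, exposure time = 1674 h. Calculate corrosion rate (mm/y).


Apply the mm/y weight-loss relation: CR = 87600 * W / (D * A * T)
Numerator: 87600 * 4.679 = 409880.4
Denominator: 4.8 * 48.5 * 1674 = 389707.2
CR = 409880.4 / 389707.2 = 1.05177 mm/y

1.05177 mm/y


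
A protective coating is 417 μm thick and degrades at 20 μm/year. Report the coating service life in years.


Service life = thickness / degradation rate
Life = 417 / 20 = 20.9 years

20.9 years


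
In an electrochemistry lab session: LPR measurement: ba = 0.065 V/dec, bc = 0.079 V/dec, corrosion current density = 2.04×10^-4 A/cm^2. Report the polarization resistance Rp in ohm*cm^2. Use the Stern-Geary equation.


Apply the Stern-Geary equation: Rp = ba*bc / (2.303*icorr*(ba+bc))
ba*bc = 0.065*0.079 = 0.005135
ba+bc = 0.144; 2.303*icorr*(ba+bc) = 2.303*2.04×10^-4*0.144 = 6.7652928×10^-5
Rp = 0.005135 / 6.7652928×10^-5 = 75.9 ohm*cm^2

75.9 ohm*cm^2


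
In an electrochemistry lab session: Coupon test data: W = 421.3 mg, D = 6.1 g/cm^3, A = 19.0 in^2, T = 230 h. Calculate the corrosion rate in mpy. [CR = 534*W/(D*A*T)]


Apply the mpy weight-loss relation: CR = 534 * W / (D * A * T)
Numerator: 534 * 421.3 = 224974.2
Denominator: 6.1 * 19.0 * 230 = 26657.0
CR = 224974.2 / 26657.0 = 8.44 mpy

8.44 mpy


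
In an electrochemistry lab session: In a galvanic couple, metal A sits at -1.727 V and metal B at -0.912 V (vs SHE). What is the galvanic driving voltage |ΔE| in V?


Driving voltage is the absolute potential difference.
|ΔE| = |-1.727 − (-0.912)| = 0.815 V

0.815 V


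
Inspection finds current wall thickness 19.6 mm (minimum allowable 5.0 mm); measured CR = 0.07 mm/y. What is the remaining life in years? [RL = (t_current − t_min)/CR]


Apply the remaining-life relation: RL = (t_current − t_min) / CR
RL = (19.6 − 5.0) / 0.07 = 14.6 / 0.07 = 208.6 years

208.6 years


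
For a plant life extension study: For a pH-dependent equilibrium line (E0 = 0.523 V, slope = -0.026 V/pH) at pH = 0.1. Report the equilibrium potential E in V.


Apply the Pourbaix line equation: E = E0 + slope*pH
E = 0.523 + (-0.026)*0.1 = 0.523 + (-0.0026) = 0.5204 V
Rounded to 3 decimal places: E = 0.520 V

0.520 V


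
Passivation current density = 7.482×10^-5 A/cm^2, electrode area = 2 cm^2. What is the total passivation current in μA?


I = i_pass * A, then convert A → μA (×10^6)
I = 7.482×10^-5 * 2 * 10^6 = 149.64 μA

149.64 μA


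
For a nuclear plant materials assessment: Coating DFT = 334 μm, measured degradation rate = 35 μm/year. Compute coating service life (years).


Service life = thickness / degradation rate
Life = 334 / 35 = 9.5 years

9.5 years


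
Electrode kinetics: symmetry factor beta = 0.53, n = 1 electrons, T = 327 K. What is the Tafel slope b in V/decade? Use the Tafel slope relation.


Apply the Tafel slope relation: b = 2.303*R*T/(beta*n*F)
Numerator: 2.303 * 8.314 * 327 = 6261.12
Denominator: 0.53 * 1 * 96485 = 51137.05
b = 6261.12 / 51137.05 = 0.122 V/decade

0.122 V/decade


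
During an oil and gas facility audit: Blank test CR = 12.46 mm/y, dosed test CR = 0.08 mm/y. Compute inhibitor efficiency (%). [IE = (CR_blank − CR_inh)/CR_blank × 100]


Apply the inhibitor-efficiency definition: IE = (CR_blank − CR_inh)/CR_blank × 100
IE = (12.46 − 0.08) / 12.46 × 100
IE = 12.38 / 12.46 × 100 = 99.4 %

99.4 %
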